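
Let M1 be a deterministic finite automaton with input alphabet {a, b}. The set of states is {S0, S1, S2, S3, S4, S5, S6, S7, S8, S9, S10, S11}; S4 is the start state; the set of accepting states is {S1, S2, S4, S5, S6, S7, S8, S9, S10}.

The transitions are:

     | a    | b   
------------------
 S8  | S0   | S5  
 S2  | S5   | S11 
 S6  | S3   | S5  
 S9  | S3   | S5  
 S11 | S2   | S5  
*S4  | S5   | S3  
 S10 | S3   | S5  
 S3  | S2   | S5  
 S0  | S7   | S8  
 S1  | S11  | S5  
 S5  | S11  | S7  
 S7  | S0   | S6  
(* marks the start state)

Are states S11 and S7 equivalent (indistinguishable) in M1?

First remove the unreachable states {S1,S9,S10}; 9 states remain.
Start with accepting vs non-accepting: {S2,S4,S5,S6,S7,S8} | {S0,S3,S11}.
Split {S2,S4,S5,S6,S7,S8} by δ(·,a) → {S5,S6,S7,S8} and {S2,S4}.
Split {S0,S3,S11} by δ(·,a) → {S3,S11} and {S0}.
On input a, block {S5,S6,S7,S8} splits into {S5,S6} and {S7,S8}.
Refine {S5,S6} on symbol b: members go to different blocks, giving {S5} and {S6}.
Refine {S7,S8} on symbol b: members go to different blocks, giving {S7} and {S8}.
No further refinement is possible. Final partition (7 blocks): {S5} | {S3,S11} | {S2,S4} | {S0} | {S7} | {S6} | {S8}.
S11 and S7 end up in different blocks, so they are distinguishable. For instance, the string 'ε' is accepted from only S7.

No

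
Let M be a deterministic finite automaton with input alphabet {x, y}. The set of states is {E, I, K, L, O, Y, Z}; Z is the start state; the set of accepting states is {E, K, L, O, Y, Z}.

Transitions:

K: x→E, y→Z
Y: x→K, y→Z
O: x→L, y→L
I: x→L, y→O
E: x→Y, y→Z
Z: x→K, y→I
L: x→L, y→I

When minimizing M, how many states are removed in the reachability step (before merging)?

Exploring from Z, all states are eventually visited, so none are unreachable.

0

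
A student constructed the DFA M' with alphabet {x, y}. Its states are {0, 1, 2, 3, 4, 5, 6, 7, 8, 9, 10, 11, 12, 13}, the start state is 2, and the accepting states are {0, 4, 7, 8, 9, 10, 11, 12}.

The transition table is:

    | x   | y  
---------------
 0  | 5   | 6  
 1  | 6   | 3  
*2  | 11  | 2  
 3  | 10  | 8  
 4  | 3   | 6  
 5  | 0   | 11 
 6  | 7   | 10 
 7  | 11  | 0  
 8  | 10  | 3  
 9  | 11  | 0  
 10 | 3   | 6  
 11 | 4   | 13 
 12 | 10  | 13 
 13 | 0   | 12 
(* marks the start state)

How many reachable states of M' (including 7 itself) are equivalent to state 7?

1

States {1,9} cannot be reached from the start state, so discard them.
Initial partition by acceptance: {0,4,7,8,10,11,12} | {2,3,5,6,13}.
On input x, block {0,4,7,8,10,11,12} splits into {7,8,11,12} and {0,4,10}.
Split {7,8,11,12} by δ(·,x) → {8,11,12} and {7}.
Refine {2,3,5,6,13} on symbol x: members go to different blocks, giving {3,5,13} and {2} and {6}.
No further refinement is possible. Final partition (6 blocks): {8,11,12} | {3,5,13} | {0,4,10} | {7} | {2} | {6}.
The equivalence class containing 7 is {7}, of size 1.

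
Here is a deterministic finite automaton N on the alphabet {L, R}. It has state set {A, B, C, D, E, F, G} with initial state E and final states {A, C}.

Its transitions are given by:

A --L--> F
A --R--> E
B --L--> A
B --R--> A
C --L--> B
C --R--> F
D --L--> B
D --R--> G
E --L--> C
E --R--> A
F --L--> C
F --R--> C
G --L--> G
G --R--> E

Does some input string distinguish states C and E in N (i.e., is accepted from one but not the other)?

Yes

Reachable states from the start: {A,B,C,E,F}. Unreachable: {D,G} — drop them.
Initial partition by acceptance: {A,C} | {B,E,F}.
The partition is now stable with 2 blocks: {A,C} | {B,E,F}.
C and E end up in different blocks, so they are distinguishable. For instance, the string 'ε' is accepted from only C.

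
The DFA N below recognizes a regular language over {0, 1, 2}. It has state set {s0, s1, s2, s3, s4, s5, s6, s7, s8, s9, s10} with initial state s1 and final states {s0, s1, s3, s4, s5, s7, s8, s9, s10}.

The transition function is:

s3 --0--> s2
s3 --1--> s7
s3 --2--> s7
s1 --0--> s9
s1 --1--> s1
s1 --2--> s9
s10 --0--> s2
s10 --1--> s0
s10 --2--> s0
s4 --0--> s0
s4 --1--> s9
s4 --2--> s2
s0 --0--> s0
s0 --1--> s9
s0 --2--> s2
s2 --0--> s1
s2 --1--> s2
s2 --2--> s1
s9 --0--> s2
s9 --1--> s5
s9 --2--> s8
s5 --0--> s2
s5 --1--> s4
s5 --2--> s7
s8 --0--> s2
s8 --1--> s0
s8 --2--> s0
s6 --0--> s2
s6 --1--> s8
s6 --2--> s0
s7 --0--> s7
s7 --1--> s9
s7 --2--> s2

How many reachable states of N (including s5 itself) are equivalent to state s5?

2

Reachable states from the start: {s0,s1,s2,s4,s5,s7,s8,s9}. Unreachable: {s3,s6,s10} — drop them.
P0 = {s0,s1,s4,s5,s7,s8,s9} | {s2}.
Split {s0,s1,s4,s5,s7,s8,s9} by δ(·,0) → {s0,s1,s4,s7} and {s5,s8,s9}.
Refine {s0,s1,s4,s7} on symbol 0: members go to different blocks, giving {s0,s4,s7} and {s1}.
Refine {s5,s8,s9} on symbol 1: members go to different blocks, giving {s5,s8} and {s9}.
The partition is now stable with 5 blocks: {s0,s4,s7} | {s2} | {s5,s8} | {s1} | {s9}.
State s5 belongs to the block {s5,s8}, which has 2 states.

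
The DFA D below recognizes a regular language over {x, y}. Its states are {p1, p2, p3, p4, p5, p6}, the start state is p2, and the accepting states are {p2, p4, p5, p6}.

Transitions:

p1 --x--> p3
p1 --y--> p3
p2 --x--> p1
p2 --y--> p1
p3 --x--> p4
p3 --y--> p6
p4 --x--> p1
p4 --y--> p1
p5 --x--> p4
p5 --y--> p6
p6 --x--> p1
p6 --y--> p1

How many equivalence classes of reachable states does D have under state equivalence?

Reachable states from the start: {p1,p2,p3,p4,p6}. Unreachable: {p5} — drop them.
Initial partition by acceptance: {p2,p4,p6} | {p1,p3}.
Split {p1,p3} by δ(·,x) → {p1} and {p3}.
Stable partition: {p2,p4,p6} | {p1} | {p3} — 3 equivalence classes.

3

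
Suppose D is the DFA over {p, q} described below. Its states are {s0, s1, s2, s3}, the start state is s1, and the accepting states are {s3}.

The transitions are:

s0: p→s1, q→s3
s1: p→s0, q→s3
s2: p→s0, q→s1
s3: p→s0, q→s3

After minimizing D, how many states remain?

First remove the unreachable states {s2}; 3 states remain.
Start with accepting vs non-accepting: {s3} | {s0,s1}.
Stable partition: {s3} | {s0,s1} — 2 equivalence classes.

2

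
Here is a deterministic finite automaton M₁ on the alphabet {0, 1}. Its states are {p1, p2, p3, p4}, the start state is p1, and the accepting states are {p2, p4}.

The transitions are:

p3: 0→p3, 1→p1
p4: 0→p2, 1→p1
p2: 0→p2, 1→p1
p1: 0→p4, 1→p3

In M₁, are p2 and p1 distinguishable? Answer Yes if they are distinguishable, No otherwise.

Yes

Initial partition by acceptance: {p2,p4} | {p1,p3}.
On input 0, block {p1,p3} splits into {p1} and {p3}.
The partition is now stable with 3 blocks: {p2,p4} | {p1} | {p3}.
p2 and p1 end up in different blocks, so they are distinguishable. For instance, the string 'ε' is accepted from only p2.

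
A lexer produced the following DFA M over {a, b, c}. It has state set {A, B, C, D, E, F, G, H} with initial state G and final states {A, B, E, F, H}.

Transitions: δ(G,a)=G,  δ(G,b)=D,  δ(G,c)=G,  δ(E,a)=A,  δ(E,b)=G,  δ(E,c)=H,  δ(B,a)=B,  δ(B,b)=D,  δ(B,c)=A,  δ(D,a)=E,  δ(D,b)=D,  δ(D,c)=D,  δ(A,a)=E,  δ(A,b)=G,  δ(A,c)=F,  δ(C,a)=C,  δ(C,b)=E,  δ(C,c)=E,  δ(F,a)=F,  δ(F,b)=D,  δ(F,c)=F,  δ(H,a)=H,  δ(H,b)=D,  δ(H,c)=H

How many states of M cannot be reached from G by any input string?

2

No path from G leads to B, C; the other 6 states are all reachable.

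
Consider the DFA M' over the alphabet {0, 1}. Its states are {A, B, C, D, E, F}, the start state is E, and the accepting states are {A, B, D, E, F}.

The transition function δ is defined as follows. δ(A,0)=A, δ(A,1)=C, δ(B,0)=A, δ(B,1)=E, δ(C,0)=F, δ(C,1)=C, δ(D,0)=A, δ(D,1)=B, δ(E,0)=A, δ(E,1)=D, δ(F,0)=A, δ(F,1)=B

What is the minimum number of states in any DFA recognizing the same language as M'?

Every state is reachable, so we keep all 6.
Start with accepting vs non-accepting: {A,B,D,E,F} | {C}.
On input 1, block {A,B,D,E,F} splits into {B,D,E,F} and {A}.
The partition is now stable with 3 blocks: {B,D,E,F} | {C} | {A}.

3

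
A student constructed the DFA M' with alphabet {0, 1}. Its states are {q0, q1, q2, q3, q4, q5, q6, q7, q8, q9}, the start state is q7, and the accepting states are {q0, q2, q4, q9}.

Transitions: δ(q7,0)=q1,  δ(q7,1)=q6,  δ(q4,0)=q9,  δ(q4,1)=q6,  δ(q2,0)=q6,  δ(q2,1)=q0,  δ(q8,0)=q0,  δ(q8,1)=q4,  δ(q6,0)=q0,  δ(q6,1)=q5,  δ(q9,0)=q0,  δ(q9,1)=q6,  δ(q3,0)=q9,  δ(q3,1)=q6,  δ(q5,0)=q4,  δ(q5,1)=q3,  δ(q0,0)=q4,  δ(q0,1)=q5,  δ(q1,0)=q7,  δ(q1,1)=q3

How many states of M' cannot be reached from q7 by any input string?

2

BFS from q7 reaches {q0, q1, q3, q4, q5, q6, q7, q9}; the 2 state(s) q2, q8 are never visited.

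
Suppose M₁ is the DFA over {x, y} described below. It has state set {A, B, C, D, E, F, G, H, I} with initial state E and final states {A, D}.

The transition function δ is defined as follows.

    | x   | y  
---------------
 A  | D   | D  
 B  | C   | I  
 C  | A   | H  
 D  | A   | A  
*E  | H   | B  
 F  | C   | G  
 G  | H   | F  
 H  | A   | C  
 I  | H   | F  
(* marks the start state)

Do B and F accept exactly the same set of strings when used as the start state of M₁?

Yes

Initial partition by acceptance: {A,D} | {B,C,E,F,G,H,I}.
Refine {B,C,E,F,G,H,I} on symbol x: members go to different blocks, giving {B,E,F,G,I} and {C,H}.
Stable partition: {A,D} | {B,E,F,G,I} | {C,H} — 3 equivalence classes.
B and F lie in the same block of the stable partition, so they are equivalent — no string distinguishes them.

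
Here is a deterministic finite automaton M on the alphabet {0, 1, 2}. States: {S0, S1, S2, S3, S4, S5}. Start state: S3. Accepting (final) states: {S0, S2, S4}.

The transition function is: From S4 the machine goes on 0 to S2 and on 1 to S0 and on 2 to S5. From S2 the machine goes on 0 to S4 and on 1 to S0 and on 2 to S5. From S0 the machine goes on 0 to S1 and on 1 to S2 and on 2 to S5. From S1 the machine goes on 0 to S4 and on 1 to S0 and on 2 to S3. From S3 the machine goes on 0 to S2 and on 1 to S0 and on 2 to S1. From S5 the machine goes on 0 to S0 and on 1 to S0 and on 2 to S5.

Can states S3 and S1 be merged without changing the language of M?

Start with accepting vs non-accepting: {S0,S2,S4} | {S1,S3,S5}.
On input 0, block {S0,S2,S4} splits into {S2,S4} and {S0}.
On input 0, block {S1,S3,S5} splits into {S1,S3} and {S5}.
The partition is now stable with 4 blocks: {S2,S4} | {S1,S3} | {S0} | {S5}.
S3 and S1 lie in the same block of the stable partition, so they are equivalent — no string distinguishes them.

Yes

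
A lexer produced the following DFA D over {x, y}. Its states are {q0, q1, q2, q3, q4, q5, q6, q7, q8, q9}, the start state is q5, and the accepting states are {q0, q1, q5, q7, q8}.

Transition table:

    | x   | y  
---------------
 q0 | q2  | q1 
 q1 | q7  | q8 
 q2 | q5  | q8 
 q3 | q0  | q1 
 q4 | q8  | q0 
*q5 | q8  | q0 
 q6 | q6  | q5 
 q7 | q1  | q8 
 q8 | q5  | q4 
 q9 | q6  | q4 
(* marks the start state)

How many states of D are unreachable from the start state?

3

BFS from q5 reaches {q0, q1, q2, q4, q5, q7, q8}; the 3 state(s) q3, q6, q9 are never visited.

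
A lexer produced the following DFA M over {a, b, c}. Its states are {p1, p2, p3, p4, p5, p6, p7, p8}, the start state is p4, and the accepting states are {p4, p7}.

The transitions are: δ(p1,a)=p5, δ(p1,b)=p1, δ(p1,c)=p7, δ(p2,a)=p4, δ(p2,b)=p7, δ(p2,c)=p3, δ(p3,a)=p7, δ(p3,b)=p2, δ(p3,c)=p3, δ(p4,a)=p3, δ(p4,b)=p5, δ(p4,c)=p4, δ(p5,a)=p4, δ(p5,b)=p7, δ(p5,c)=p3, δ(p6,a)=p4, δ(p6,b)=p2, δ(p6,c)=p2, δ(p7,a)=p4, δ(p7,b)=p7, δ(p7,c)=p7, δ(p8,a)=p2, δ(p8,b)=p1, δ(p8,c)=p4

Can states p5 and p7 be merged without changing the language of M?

No

First remove the unreachable states {p1,p6,p8}; 5 states remain.
Initial partition by acceptance: {p4,p7} | {p2,p3,p5}.
Refine {p4,p7} on symbol a: members go to different blocks, giving {p4} and {p7}.
On input a, block {p2,p3,p5} splits into {p2,p5} and {p3}.
No further refinement is possible. Final partition (4 blocks): {p4} | {p2,p5} | {p7} | {p3}.
p5 and p7 end up in different blocks, so they are distinguishable. For instance, the string 'ε' is accepted from only p7.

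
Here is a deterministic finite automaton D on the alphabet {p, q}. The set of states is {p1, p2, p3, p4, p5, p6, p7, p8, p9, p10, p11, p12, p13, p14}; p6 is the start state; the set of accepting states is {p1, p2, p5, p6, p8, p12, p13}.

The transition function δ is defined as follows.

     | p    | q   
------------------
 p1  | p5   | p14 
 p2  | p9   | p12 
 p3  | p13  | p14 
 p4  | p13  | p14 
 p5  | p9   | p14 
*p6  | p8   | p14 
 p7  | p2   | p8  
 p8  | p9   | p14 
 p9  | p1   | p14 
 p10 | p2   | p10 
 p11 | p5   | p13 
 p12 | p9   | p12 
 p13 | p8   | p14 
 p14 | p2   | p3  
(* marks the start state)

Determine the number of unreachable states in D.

4

BFS from p6 reaches {p1, p2, p3, p5, p6, p8, p9, p12, p13, p14}; the 4 state(s) p4, p7, p10, p11 are never visited.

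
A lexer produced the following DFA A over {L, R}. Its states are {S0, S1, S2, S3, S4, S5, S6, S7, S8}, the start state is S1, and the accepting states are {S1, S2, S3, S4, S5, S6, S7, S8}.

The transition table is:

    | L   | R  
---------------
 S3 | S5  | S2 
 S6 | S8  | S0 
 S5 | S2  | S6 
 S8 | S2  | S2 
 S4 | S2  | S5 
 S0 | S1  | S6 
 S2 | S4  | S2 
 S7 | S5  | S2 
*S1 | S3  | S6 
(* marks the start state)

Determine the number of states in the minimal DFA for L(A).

First remove the unreachable states {S7}; 8 states remain.
P0 = {S1,S2,S3,S4,S5,S6,S8} | {S0}.
On input R, block {S1,S2,S3,S4,S5,S6,S8} splits into {S1,S2,S3,S4,S5,S8} and {S6}.
Split {S1,S2,S3,S4,S5,S8} by δ(·,R) → {S2,S3,S4,S8} and {S1,S5}.
Refine {S2,S3,S4,S8} on symbol L: members go to different blocks, giving {S2,S4,S8} and {S3}.
On input R, block {S2,S4,S8} splits into {S2,S8} and {S4}.
On input L, block {S2,S8} splits into {S2} and {S8}.
Split {S1,S5} by δ(·,L) → {S1} and {S5}.
Stable partition: {S2} | {S0} | {S6} | {S1} | {S3} | {S4} | {S8} | {S5} — 8 equivalence classes.

8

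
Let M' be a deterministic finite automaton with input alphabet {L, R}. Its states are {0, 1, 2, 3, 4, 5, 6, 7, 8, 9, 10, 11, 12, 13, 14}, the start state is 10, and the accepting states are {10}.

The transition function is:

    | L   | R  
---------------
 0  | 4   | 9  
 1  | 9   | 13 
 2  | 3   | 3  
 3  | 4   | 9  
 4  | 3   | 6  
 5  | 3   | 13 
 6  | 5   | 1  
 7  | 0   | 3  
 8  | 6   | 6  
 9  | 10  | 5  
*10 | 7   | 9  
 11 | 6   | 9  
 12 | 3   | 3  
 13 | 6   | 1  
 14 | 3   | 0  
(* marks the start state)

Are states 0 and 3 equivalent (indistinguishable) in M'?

First remove the unreachable states {2,8,11,12,14}; 10 states remain.
Initial partition by acceptance: {10} | {0,1,3,4,5,6,7,9,13}.
On input L, block {0,1,3,4,5,6,7,9,13} splits into {0,1,3,4,5,6,7,13} and {9}.
Split {0,1,3,4,5,6,7,13} by δ(·,L) → {0,3,4,5,6,7,13} and {1}.
On input R, block {0,3,4,5,6,7,13} splits into {4,5,7} and {0,3} and {6,13}.
On input R, block {4,5,7} splits into {4,5} and {7}.
Refine {6,13} on symbol L: members go to different blocks, giving {6} and {13}.
On input R, block {4,5} splits into {4} and {5}.
Stable partition: {10} | {4} | {9} | {1} | {0,3} | {6} | {7} | {13} | {5} — 9 equivalence classes.
0 and 3 lie in the same block of the stable partition, so they are equivalent — no string distinguishes them.

Yes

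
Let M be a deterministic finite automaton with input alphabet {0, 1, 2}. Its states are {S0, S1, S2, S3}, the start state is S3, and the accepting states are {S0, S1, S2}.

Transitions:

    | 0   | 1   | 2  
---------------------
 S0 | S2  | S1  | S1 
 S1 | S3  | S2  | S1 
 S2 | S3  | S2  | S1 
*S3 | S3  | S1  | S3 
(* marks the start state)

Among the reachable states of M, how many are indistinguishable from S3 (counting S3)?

1

States {S0} cannot be reached from the start state, so discard them.
Start with accepting vs non-accepting: {S1,S2} | {S3}.
The partition is now stable with 2 blocks: {S1,S2} | {S3}.
State S3 belongs to the block {S3}, which has 1 states.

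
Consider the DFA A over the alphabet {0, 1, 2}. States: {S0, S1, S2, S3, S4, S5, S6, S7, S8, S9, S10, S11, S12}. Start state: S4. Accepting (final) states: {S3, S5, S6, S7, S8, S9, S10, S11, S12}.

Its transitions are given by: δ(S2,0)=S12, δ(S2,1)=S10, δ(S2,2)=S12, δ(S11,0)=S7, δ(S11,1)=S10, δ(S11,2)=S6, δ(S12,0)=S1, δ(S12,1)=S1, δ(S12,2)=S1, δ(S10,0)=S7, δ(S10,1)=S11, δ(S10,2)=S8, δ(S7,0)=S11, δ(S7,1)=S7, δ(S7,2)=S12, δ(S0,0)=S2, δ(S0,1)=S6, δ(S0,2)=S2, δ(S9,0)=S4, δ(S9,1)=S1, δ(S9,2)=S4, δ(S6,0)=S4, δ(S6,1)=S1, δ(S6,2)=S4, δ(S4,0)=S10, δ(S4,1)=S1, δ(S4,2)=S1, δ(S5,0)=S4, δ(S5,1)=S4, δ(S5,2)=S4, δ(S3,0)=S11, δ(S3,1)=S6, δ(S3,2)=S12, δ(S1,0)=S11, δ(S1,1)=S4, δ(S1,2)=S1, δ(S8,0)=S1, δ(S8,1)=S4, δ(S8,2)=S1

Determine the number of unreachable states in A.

BFS from S4 reaches {S1, S4, S6, S7, S8, S10, S11, S12}; the 5 state(s) S0, S2, S3, S5, S9 are never visited.

5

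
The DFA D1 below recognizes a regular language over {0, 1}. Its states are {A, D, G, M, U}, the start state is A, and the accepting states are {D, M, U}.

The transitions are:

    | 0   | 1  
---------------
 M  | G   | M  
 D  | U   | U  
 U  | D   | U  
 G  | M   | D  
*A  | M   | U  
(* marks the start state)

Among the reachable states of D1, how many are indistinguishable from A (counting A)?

All states are reachable from the start state.
P0 = {D,M,U} | {A,G}.
Split {D,M,U} by δ(·,0) → {D,U} and {M}.
No further refinement is possible. Final partition (3 blocks): {D,U} | {A,G} | {M}.
State A belongs to the block {A,G}, which has 2 states.

2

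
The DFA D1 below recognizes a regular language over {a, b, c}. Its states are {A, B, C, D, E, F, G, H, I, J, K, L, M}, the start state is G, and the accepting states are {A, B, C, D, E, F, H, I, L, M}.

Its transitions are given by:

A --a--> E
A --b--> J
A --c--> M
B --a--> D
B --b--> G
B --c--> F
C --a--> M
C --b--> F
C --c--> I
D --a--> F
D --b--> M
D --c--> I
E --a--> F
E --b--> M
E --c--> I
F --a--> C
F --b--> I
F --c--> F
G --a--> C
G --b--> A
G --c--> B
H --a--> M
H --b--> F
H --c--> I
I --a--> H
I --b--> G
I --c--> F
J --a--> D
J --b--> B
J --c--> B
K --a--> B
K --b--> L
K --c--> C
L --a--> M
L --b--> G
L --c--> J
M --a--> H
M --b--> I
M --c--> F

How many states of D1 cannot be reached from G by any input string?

2

No path from G leads to K, L; the other 11 states are all reachable.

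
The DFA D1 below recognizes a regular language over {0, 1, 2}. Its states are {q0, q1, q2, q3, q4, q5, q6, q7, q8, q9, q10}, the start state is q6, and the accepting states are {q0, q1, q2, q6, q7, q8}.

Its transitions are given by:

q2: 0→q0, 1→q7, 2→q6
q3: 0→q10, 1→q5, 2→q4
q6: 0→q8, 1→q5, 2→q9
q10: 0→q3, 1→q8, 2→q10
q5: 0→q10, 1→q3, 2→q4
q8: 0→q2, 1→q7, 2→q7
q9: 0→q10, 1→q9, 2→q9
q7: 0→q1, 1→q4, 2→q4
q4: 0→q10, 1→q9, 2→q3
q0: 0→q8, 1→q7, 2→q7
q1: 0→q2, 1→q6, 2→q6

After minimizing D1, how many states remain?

4

All states are reachable from the start state.
Start with accepting vs non-accepting: {q0,q1,q2,q6,q7,q8} | {q3,q4,q5,q9,q10}.
Refine {q0,q1,q2,q6,q7,q8} on symbol 1: members go to different blocks, giving {q0,q1,q2,q8} and {q6,q7}.
Split {q3,q4,q5,q9,q10} by δ(·,1) → {q3,q4,q5,q9} and {q10}.
No further refinement is possible. Final partition (4 blocks): {q0,q1,q2,q8} | {q3,q4,q5,q9} | {q6,q7} | {q10}.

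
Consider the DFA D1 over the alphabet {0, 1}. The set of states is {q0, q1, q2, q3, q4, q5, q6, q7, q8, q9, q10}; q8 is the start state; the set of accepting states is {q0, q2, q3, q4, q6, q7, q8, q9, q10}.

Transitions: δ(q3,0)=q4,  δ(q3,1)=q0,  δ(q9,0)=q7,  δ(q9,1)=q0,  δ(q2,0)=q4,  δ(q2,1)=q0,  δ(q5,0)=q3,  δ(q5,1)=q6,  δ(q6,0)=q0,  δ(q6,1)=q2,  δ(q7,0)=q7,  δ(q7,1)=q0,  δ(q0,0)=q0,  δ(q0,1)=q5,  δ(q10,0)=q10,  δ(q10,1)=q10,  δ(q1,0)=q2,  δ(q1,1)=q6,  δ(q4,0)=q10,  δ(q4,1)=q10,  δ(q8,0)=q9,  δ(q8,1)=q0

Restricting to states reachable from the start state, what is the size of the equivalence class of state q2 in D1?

2

States {q1} cannot be reached from the start state, so discard them.
Start with accepting vs non-accepting: {q0,q2,q3,q4,q6,q7,q8,q9,q10} | {q5}.
Refine {q0,q2,q3,q4,q6,q7,q8,q9,q10} on symbol 1: members go to different blocks, giving {q2,q3,q4,q6,q7,q8,q9,q10} and {q0}.
Refine {q2,q3,q4,q6,q7,q8,q9,q10} on symbol 0: members go to different blocks, giving {q2,q3,q4,q7,q8,q9,q10} and {q6}.
Refine {q2,q3,q4,q7,q8,q9,q10} on symbol 1: members go to different blocks, giving {q2,q3,q7,q8,q9} and {q4,q10}.
On input 0, block {q2,q3,q7,q8,q9} splits into {q7,q8,q9} and {q2,q3}.
No further refinement is possible. Final partition (6 blocks): {q7,q8,q9} | {q5} | {q0} | {q6} | {q4,q10} | {q2,q3}.
State q2 belongs to the block {q2,q3}, which has 2 states.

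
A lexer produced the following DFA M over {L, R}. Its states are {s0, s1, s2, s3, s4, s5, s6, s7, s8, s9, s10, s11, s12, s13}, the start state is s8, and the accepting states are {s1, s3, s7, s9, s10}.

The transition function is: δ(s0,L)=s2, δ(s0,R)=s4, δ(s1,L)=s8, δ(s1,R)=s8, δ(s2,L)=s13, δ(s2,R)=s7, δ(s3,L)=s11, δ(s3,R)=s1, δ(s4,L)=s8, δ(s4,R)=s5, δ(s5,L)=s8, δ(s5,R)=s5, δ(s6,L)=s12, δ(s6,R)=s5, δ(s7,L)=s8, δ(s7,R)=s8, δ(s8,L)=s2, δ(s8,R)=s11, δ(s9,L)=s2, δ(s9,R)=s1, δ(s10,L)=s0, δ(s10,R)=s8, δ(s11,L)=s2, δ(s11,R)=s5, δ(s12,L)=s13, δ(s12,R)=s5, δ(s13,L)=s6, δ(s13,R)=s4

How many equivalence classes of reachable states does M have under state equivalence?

6

Reachable states from the start: {s2,s4,s5,s6,s7,s8,s11,s12,s13}. Unreachable: {s0,s1,s3,s9,s10} — drop them.
Initial partition by acceptance: {s7} | {s2,s4,s5,s6,s8,s11,s12,s13}.
Refine {s2,s4,s5,s6,s8,s11,s12,s13} on symbol R: members go to different blocks, giving {s4,s5,s6,s8,s11,s12,s13} and {s2}.
Split {s4,s5,s6,s8,s11,s12,s13} by δ(·,L) → {s4,s5,s6,s12,s13} and {s8,s11}.
Refine {s4,s5,s6,s12,s13} on symbol L: members go to different blocks, giving {s6,s12,s13} and {s4,s5}.
Split {s8,s11} by δ(·,R) → {s8} and {s11}.
Stable partition: {s7} | {s6,s12,s13} | {s2} | {s8} | {s4,s5} | {s11} — 6 equivalence classes.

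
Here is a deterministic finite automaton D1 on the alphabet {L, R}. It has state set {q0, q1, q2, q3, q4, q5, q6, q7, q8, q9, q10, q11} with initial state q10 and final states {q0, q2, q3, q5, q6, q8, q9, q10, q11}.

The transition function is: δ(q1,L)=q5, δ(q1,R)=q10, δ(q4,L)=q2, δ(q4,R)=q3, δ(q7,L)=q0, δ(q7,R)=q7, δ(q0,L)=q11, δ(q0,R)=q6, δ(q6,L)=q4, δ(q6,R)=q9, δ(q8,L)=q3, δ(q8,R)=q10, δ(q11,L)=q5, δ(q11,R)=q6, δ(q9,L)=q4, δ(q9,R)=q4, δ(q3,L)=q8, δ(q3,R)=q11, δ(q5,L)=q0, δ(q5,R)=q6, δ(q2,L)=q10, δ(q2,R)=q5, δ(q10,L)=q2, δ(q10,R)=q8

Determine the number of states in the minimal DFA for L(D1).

6

Reachable states from the start: {q0,q2,q3,q4,q5,q6,q8,q9,q10,q11}. Unreachable: {q1,q7} — drop them.
Initial partition by acceptance: {q0,q2,q3,q5,q6,q8,q9,q10,q11} | {q4}.
On input L, block {q0,q2,q3,q5,q6,q8,q9,q10,q11} splits into {q0,q2,q3,q5,q8,q10,q11} and {q6,q9}.
On input R, block {q0,q2,q3,q5,q8,q10,q11} splits into {q2,q3,q8,q10} and {q0,q5,q11}.
Split {q2,q3,q8,q10} by δ(·,R) → {q2,q3} and {q8,q10}.
Refine {q6,q9} on symbol R: members go to different blocks, giving {q6} and {q9}.
Stable partition: {q2,q3} | {q4} | {q6} | {q0,q5,q11} | {q8,q10} | {q9} — 6 equivalence classes.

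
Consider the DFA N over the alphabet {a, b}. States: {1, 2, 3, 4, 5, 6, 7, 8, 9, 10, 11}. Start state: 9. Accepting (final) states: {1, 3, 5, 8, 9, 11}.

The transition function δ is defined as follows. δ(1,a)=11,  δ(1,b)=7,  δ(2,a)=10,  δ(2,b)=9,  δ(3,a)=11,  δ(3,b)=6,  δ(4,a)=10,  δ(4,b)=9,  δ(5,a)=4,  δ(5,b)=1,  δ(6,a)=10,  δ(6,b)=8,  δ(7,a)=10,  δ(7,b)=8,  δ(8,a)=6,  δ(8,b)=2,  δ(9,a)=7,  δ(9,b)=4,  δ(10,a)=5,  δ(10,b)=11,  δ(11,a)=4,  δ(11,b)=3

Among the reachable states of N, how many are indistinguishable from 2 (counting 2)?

4

All states are reachable from the start state.
Start with accepting vs non-accepting: {1,3,5,8,9,11} | {2,4,6,7,10}.
Split {1,3,5,8,9,11} by δ(·,a) → {5,8,9,11} and {1,3}.
Split {5,8,9,11} by δ(·,b) → {5,11} and {8,9}.
Split {2,4,6,7,10} by δ(·,a) → {2,4,6,7} and {10}.
Stable partition: {5,11} | {2,4,6,7} | {1,3} | {8,9} | {10} — 5 equivalence classes.
State 2 belongs to the block {2,4,6,7}, which has 4 states.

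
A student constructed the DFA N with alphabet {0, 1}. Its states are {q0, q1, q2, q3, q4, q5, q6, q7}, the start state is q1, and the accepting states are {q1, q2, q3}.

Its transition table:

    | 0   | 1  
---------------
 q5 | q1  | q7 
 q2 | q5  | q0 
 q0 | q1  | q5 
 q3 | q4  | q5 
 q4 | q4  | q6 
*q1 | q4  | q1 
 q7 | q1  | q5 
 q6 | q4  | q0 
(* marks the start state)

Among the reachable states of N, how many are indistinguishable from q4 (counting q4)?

1

States {q2,q3} cannot be reached from the start state, so discard them.
Initial partition by acceptance: {q1} | {q0,q4,q5,q6,q7}.
On input 0, block {q0,q4,q5,q6,q7} splits into {q0,q5,q7} and {q4,q6}.
On input 1, block {q4,q6} splits into {q4} and {q6}.
The partition is now stable with 4 blocks: {q1} | {q0,q5,q7} | {q4} | {q6}.
State q4 belongs to the block {q4}, which has 1 states.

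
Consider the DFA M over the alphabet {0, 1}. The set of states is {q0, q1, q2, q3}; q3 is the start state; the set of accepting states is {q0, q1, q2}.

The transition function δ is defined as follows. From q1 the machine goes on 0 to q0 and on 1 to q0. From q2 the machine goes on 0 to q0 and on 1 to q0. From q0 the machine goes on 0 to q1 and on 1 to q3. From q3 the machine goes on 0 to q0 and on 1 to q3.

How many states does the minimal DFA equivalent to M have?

States {q2} cannot be reached from the start state, so discard them.
Initial partition by acceptance: {q0,q1} | {q3}.
Split {q0,q1} by δ(·,1) → {q0} and {q1}.
Stable partition: {q0} | {q3} | {q1} — 3 equivalence classes.

3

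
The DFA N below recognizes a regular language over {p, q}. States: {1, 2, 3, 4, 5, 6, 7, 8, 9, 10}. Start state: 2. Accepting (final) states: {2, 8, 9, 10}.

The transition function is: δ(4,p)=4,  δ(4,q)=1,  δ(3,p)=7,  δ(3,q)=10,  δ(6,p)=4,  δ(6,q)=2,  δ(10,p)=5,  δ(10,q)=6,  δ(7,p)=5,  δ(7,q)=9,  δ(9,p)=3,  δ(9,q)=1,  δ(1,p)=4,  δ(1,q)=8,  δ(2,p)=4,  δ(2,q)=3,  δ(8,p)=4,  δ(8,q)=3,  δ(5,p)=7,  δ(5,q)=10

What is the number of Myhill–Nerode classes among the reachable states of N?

Initial partition by acceptance: {2,8,9,10} | {1,3,4,5,6,7}.
Split {1,3,4,5,6,7} by δ(·,q) → {1,3,5,6,7} and {4}.
Split {2,8,9,10} by δ(·,p) → {2,8} and {9,10}.
On input p, block {1,3,5,6,7} splits into {3,5,7} and {1,6}.
Stable partition: {2,8} | {3,5,7} | {4} | {9,10} | {1,6} — 5 equivalence classes.

5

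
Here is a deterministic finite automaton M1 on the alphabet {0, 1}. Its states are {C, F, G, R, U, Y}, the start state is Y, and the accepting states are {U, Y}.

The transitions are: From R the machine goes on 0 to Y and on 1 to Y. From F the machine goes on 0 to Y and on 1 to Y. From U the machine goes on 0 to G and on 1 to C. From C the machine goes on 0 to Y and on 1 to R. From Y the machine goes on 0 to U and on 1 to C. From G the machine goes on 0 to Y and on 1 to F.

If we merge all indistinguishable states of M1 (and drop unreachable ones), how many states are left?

4

Every state is reachable, so we keep all 6.
Start with accepting vs non-accepting: {U,Y} | {C,F,G,R}.
On input 0, block {U,Y} splits into {U} and {Y}.
Split {C,F,G,R} by δ(·,1) → {F,R} and {C,G}.
No further refinement is possible. Final partition (4 blocks): {U} | {F,R} | {Y} | {C,G}.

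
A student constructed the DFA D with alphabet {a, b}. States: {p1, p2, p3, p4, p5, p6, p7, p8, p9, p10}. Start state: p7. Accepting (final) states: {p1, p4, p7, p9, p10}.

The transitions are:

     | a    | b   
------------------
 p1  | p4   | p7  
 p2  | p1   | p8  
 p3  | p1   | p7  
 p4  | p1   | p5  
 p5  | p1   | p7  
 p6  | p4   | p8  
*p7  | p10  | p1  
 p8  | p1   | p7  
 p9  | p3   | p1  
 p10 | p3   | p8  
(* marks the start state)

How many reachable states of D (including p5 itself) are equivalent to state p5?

3

Reachable states from the start: {p1,p3,p4,p5,p7,p8,p10}. Unreachable: {p2,p6,p9} — drop them.
P0 = {p1,p4,p7,p10} | {p3,p5,p8}.
On input a, block {p1,p4,p7,p10} splits into {p1,p4,p7} and {p10}.
Refine {p1,p4,p7} on symbol a: members go to different blocks, giving {p1,p4} and {p7}.
Refine {p1,p4} on symbol b: members go to different blocks, giving {p1} and {p4}.
The partition is now stable with 5 blocks: {p1} | {p3,p5,p8} | {p10} | {p7} | {p4}.
State p5 belongs to the block {p3,p5,p8}, which has 3 states.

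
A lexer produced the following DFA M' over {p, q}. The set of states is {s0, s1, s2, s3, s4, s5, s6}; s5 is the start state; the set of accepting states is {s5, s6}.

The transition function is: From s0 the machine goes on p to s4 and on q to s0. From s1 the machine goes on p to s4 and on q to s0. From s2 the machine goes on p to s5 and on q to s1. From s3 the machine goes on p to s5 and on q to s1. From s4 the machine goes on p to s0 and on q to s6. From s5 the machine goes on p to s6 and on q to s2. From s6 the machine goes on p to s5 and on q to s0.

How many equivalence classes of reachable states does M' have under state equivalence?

5

Reachable states from the start: {s0,s1,s2,s4,s5,s6}. Unreachable: {s3} — drop them.
P0 = {s5,s6} | {s0,s1,s2,s4}.
On input p, block {s0,s1,s2,s4} splits into {s0,s1,s4} and {s2}.
On input q, block {s5,s6} splits into {s5} and {s6}.
Split {s0,s1,s4} by δ(·,q) → {s0,s1} and {s4}.
The partition is now stable with 5 blocks: {s5} | {s0,s1} | {s2} | {s6} | {s4}.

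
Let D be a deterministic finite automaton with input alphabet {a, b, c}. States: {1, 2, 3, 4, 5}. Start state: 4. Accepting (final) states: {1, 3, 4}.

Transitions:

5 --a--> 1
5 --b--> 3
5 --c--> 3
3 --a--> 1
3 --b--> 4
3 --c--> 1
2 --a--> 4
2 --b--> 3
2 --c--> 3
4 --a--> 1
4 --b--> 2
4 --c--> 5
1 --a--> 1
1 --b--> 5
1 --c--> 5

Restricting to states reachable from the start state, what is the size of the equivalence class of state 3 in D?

1

All states are reachable from the start state.
Initial partition by acceptance: {1,3,4} | {2,5}.
Refine {1,3,4} on symbol b: members go to different blocks, giving {1,4} and {3}.
Stable partition: {1,4} | {2,5} | {3} — 3 equivalence classes.
State 3 belongs to the block {3}, which has 1 states.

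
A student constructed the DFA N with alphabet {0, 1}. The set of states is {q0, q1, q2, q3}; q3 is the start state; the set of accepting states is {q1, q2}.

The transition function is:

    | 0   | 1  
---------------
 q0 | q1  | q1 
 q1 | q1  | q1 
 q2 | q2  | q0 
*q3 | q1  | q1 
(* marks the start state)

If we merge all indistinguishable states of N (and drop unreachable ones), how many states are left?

2

Reachable states from the start: {q1,q3}. Unreachable: {q0,q2} — drop them.
Start with accepting vs non-accepting: {q1} | {q3}.
The partition is now stable with 2 blocks: {q1} | {q3}.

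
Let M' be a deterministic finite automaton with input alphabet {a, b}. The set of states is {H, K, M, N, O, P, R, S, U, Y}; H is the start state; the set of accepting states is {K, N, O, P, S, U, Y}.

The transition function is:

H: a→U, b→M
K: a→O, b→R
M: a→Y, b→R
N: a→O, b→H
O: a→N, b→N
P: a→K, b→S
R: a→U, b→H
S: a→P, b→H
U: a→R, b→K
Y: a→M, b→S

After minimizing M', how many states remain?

Every state is reachable, so we keep all 10.
Initial partition by acceptance: {K,N,O,P,S,U,Y} | {H,M,R}.
Refine {K,N,O,P,S,U,Y} on symbol a: members go to different blocks, giving {K,N,O,P,S} and {U,Y}.
On input b, block {K,N,O,P,S} splits into {K,N,S} and {O,P}.
No further refinement is possible. Final partition (4 blocks): {K,N,S} | {H,M,R} | {U,Y} | {O,P}.

4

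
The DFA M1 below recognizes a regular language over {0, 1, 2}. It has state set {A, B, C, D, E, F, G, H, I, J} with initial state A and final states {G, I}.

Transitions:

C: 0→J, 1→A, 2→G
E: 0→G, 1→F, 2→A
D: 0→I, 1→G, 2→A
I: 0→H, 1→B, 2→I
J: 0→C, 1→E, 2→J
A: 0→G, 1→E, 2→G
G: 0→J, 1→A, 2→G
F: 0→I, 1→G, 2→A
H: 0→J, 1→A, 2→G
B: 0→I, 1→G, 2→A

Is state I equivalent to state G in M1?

No

First remove the unreachable states {D}; 9 states remain.
Start with accepting vs non-accepting: {G,I} | {A,B,C,E,F,H,J}.
Split {A,B,C,E,F,H,J} by δ(·,0) → {A,B,E,F} and {C,H,J}.
Split {A,B,E,F} by δ(·,1) → {A,E} and {B,F}.
On input 1, block {G,I} splits into {G} and {I}.
On input 1, block {A,E} splits into {A} and {E}.
On input 1, block {C,H,J} splits into {C,H} and {J}.
No further refinement is possible. Final partition (7 blocks): {G} | {A} | {C,H} | {B,F} | {I} | {E} | {J}.
I and G end up in different blocks, so they are distinguishable. For instance, the string '02' is accepted from only I.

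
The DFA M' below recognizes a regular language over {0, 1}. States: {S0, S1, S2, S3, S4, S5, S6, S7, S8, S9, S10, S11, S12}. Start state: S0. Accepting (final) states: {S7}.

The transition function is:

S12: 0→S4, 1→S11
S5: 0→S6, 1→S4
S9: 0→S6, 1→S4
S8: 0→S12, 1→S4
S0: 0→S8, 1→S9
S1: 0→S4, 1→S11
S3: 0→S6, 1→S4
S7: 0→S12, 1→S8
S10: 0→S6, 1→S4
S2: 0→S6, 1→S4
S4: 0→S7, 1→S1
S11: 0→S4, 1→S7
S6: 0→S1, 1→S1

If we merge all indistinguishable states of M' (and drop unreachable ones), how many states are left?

8

States {S2,S3,S5,S10} cannot be reached from the start state, so discard them.
Start with accepting vs non-accepting: {S7} | {S0,S1,S4,S6,S8,S9,S11,S12}.
Refine {S0,S1,S4,S6,S8,S9,S11,S12} on symbol 0: members go to different blocks, giving {S0,S1,S6,S8,S9,S11,S12} and {S4}.
Split {S0,S1,S6,S8,S9,S11,S12} by δ(·,0) → {S0,S6,S8,S9} and {S1,S11,S12}.
Split {S0,S6,S8,S9} by δ(·,0) → {S0,S9} and {S6,S8}.
Refine {S0,S9} on symbol 1: members go to different blocks, giving {S0} and {S9}.
Split {S1,S11,S12} by δ(·,1) → {S1,S12} and {S11}.
Refine {S6,S8} on symbol 1: members go to different blocks, giving {S6} and {S8}.
Stable partition: {S7} | {S0} | {S4} | {S1,S12} | {S6} | {S9} | {S11} | {S8} — 8 equivalence classes.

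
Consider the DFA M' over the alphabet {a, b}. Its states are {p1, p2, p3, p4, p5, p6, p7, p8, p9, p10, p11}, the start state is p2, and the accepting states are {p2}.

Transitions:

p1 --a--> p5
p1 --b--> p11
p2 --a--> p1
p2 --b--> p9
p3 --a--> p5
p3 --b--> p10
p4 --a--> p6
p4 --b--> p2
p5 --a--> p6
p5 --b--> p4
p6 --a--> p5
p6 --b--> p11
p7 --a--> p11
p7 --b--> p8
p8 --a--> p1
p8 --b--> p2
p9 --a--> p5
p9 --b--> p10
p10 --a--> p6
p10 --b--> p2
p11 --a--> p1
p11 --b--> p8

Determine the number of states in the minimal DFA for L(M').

5

First remove the unreachable states {p3,p7}; 9 states remain.
Start with accepting vs non-accepting: {p2} | {p1,p4,p5,p6,p8,p9,p10,p11}.
Split {p1,p4,p5,p6,p8,p9,p10,p11} by δ(·,b) → {p1,p5,p6,p9,p11} and {p4,p8,p10}.
Split {p1,p5,p6,p9,p11} by δ(·,b) → {p5,p9,p11} and {p1,p6}.
Split {p5,p9,p11} by δ(·,a) → {p5,p11} and {p9}.
The partition is now stable with 5 blocks: {p2} | {p5,p11} | {p4,p8,p10} | {p1,p6} | {p9}.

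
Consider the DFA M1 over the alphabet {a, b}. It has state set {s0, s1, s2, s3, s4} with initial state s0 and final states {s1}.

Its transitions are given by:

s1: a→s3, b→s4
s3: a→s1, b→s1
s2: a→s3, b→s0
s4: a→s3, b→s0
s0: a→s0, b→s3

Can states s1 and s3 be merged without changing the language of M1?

First remove the unreachable states {s2}; 4 states remain.
Initial partition by acceptance: {s1} | {s0,s3,s4}.
Split {s0,s3,s4} by δ(·,a) → {s0,s4} and {s3}.
Refine {s0,s4} on symbol a: members go to different blocks, giving {s0} and {s4}.
Stable partition: {s1} | {s0} | {s3} | {s4} — 4 equivalence classes.
s1 and s3 end up in different blocks, so they are distinguishable. For instance, the string 'ε' is accepted from only s1.

No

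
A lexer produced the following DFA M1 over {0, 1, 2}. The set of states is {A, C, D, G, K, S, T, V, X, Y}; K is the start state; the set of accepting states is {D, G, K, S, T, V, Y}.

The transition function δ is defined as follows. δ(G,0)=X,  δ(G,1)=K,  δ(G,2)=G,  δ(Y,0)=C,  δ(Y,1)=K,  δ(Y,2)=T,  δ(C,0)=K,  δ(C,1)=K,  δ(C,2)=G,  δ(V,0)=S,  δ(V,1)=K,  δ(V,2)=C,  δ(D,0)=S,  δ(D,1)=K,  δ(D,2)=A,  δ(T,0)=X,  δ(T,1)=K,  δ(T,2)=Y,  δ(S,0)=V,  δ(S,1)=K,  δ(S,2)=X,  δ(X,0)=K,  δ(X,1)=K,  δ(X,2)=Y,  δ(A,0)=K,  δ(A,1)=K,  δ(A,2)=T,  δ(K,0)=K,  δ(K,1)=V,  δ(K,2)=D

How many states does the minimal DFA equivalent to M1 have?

P0 = {D,G,K,S,T,V,Y} | {A,C,X}.
Split {D,G,K,S,T,V,Y} by δ(·,0) → {D,K,S,V} and {G,T,Y}.
Refine {D,K,S,V} on symbol 2: members go to different blocks, giving {D,S,V} and {K}.
No further refinement is possible. Final partition (4 blocks): {D,S,V} | {A,C,X} | {G,T,Y} | {K}.

4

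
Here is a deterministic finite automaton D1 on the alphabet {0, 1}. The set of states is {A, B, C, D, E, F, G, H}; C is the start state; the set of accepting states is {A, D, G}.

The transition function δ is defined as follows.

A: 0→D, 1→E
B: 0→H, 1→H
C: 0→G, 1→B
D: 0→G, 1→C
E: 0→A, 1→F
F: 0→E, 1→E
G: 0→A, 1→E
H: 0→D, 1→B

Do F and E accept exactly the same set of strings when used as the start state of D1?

All states are reachable from the start state.
Initial partition by acceptance: {A,D,G} | {B,C,E,F,H}.
Split {B,C,E,F,H} by δ(·,0) → {C,E,H} and {B,F}.
The partition is now stable with 3 blocks: {A,D,G} | {C,E,H} | {B,F}.
F and E end up in different blocks, so they are distinguishable. For instance, the string '0' is accepted from only E.

No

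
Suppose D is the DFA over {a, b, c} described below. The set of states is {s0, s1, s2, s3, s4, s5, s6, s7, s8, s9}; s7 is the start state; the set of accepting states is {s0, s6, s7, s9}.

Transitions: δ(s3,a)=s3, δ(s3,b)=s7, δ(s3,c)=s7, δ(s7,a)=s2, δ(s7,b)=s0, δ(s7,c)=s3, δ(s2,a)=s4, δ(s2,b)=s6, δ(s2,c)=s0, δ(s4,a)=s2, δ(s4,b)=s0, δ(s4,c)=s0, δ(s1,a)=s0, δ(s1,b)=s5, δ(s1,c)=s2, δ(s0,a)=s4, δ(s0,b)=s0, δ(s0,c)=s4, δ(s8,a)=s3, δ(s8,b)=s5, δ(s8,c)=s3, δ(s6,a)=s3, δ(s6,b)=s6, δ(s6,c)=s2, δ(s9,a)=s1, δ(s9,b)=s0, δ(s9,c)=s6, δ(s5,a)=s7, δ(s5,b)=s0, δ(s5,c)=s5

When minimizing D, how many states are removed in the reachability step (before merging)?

4

Starting at s7 and following transitions, the reachable set is {s0, s2, s3, s4, s6, s7}. That leaves s1, s5, s8, s9 unreachable — 4 in total.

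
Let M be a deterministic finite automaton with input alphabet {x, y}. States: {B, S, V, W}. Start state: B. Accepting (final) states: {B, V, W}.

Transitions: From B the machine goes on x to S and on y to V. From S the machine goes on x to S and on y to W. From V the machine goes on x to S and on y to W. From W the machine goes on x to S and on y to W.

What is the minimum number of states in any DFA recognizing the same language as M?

Every state is reachable, so we keep all 4.
Initial partition by acceptance: {B,V,W} | {S}.
No further refinement is possible. Final partition (2 blocks): {B,V,W} | {S}.

2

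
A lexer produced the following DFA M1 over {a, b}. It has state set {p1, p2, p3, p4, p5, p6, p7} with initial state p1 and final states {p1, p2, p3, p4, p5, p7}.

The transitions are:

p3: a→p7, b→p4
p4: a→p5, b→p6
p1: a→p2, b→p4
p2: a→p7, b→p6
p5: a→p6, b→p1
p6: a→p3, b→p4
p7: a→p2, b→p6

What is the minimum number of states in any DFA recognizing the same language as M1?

All states are reachable from the start state.
Start with accepting vs non-accepting: {p1,p2,p3,p4,p5,p7} | {p6}.
Split {p1,p2,p3,p4,p5,p7} by δ(·,a) → {p1,p2,p3,p4,p7} and {p5}.
Refine {p1,p2,p3,p4,p7} on symbol a: members go to different blocks, giving {p1,p2,p3,p7} and {p4}.
Refine {p1,p2,p3,p7} on symbol b: members go to different blocks, giving {p1,p3} and {p2,p7}.
No further refinement is possible. Final partition (5 blocks): {p1,p3} | {p6} | {p5} | {p4} | {p2,p7}.

5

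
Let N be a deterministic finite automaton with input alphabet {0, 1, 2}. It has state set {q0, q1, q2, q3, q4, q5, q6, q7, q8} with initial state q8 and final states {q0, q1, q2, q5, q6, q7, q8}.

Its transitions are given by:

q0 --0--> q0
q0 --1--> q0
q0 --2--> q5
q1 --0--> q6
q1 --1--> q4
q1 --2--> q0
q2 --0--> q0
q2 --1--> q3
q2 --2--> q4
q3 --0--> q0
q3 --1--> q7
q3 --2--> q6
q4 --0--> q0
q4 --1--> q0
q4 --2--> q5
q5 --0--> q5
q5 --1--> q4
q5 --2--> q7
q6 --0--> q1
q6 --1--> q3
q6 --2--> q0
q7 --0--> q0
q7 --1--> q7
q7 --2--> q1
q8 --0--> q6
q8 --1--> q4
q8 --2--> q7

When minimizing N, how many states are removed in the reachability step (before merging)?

1

No path from q8 leads to q2; the other 8 states are all reachable.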